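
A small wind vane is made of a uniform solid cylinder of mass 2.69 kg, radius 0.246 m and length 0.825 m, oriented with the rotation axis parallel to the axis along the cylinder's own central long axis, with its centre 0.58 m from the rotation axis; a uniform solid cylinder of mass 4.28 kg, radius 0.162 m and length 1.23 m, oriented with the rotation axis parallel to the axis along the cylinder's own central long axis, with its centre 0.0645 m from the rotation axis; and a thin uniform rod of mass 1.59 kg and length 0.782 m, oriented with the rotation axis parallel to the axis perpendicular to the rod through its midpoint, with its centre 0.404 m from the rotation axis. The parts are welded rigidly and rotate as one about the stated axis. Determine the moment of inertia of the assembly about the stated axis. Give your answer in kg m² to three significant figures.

Solid cylinder: I_cm = (1/2)MR² = (1/2)(2.69)(0.246)² = 0.081394 kg m²; centre at d = 0.58 m, so I = I_cm + Md² gives I = 0.081394 + (2.69)(0.58)² = 0.98631 kg m².
Solid cylinder: I_cm = (1/2)MR² = (1/2)(4.28)(0.162)² = 0.056162 kg m²; centre at d = 0.0645 m, so I = I_cm + Md² gives I = 0.056162 + (4.28)(0.0645)² = 0.073968 kg m².
Thin rod: I_cm = (1/12)ML² = (1/12)(1.59)(0.782)² = 0.081027 kg m²; centre at d = 0.404 m, so I = I_cm + Md² gives I = 0.081027 + (1.59)(0.404)² = 0.34054 kg m².
Total I = 0.98631 + 0.073968 + 0.34054 = 1.4008 kg m².

1.40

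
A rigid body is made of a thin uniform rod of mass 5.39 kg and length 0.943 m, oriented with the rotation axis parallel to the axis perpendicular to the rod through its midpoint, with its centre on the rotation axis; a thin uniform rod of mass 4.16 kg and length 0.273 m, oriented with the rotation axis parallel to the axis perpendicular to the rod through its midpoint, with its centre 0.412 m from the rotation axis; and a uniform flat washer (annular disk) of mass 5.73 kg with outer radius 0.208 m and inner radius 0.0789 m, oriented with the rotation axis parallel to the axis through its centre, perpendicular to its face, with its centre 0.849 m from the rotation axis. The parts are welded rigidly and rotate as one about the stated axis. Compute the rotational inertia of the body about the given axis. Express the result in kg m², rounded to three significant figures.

5.40

Thin rod: I_cm = (1/12)ML² = (1/12)(5.39)(0.943)² = 0.39942 kg m²; axis through the centre, so I = 0.39942 kg m².
Thin rod: I_cm = (1/12)ML² = (1/12)(4.16)(0.273)² = 0.025837 kg m²; centre at d = 0.412 m, so the parallel axis theorem gives I = 0.025837 + (4.16)(0.412)² = 0.73197 kg m².
Annular disk: I_cm = (1/2)M(R²+r²) = (1/2)(5.73)[(0.208)² + (0.0789)²] = 0.14179 kg m²; centre at d = 0.849 m, so the parallel axis theorem gives I = 0.14179 + (5.73)(0.849)² = 4.272 kg m².
Total I = 0.39942 + 0.73197 + 4.272 = 5.4034 kg m².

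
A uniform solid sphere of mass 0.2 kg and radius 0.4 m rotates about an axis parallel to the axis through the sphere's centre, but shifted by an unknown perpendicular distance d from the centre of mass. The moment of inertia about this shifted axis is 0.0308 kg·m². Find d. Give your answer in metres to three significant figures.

About the centre-of-mass axis, I_cm = (2/5)MR² = (2/5)(0.2)(0.4)² = 0.0128 kg·m².
Parallel axis theorem: I = I_cm + Md², so Md² = 0.0308 − 0.0128 = 0.018 kg·m².
d = √(0.018 / 0.2) = 0.3 m.

0.300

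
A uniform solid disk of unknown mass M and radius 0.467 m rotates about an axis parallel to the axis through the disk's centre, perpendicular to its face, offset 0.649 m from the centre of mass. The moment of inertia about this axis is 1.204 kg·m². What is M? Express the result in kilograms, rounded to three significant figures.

2.27

I = I_cm + Md² = (1/2)MR² + Md² = M·[0.5·(0.467)² + (0.649)²] = M·0.53025.
So M = 1.204 / 0.53025 = 2.2706 kg.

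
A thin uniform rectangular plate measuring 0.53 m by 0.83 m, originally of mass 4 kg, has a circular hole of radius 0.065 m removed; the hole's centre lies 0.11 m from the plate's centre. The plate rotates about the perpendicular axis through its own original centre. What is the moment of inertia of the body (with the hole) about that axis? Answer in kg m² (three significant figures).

0.322

Unpierced body about its centre: I₀ = (1/12)M(a²+b²) = (1/12)(4)[(0.53)² + (0.83)²] = 0.32327 kg m².
The removed disk has mass m = M·πr²/(ab) = (4)·π(0.065)²/(0.53·0.83) = 0.12069 kg (same uniform areal density).
Its moment of inertia about the rotation axis (parallel-axis theorem): I_hole = (1/2)mr² + md² = (1/2)(0.12069)(0.065)² + (0.12069)(0.11)² = 0.0017154 kg m².
Treating the hole as negative mass, I = I₀ − I_hole = 0.32327 − 0.0017154 = 0.32155 kg m².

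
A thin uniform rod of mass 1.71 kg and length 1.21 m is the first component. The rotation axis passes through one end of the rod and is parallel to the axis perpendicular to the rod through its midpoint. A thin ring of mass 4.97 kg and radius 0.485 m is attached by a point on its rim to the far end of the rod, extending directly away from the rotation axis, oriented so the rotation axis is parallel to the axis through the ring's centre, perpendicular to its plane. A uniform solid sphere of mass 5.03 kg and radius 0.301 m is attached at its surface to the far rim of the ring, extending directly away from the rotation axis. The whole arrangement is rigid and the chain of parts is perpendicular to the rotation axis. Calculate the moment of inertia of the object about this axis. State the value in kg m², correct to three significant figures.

47.4

Thin rod: I_cm = (1/12)ML² = (1/12)(1.71)(1.21)² = 0.20863 kg m²; centre at d = 0.605 m, so I = I_cm + Md² gives I = 0.20863 + (1.71)(0.605)² = 0.83454 kg m².
Thin ring: I_cm = MR² = (4.97)(0.485)² = 1.1691 kg m²; centre at d = 0.605 + 0.605 + 0.485 = 1.695 m, so I = I_cm + Md² gives I = 1.1691 + (4.97)(1.695)² = 15.448 kg m².
Solid sphere: I_cm = (2/5)MR² = (2/5)(5.03)(0.301)² = 0.18229 kg m²; centre at d = 0.605 + 0.605 + 0.485 + 0.485 + 0.301 = 2.481 m, so I = I_cm + Md² gives I = 0.18229 + (5.03)(2.481)² = 31.144 kg m².
Total I = 0.83454 + 15.448 + 31.144 = 47.426 kg m².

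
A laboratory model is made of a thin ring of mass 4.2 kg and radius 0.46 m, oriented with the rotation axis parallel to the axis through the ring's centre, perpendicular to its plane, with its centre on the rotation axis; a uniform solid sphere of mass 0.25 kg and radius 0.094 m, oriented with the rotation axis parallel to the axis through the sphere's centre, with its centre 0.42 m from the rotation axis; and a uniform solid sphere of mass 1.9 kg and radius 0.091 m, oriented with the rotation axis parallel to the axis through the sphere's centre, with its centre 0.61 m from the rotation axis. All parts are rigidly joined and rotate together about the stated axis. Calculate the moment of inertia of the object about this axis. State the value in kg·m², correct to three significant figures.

1.65

Thin ring: I_cm = MR² = (4.2)(0.46)² = 0.88872 kg·m²; axis through the centre, so I = 0.88872 kg·m².
Solid sphere: I_cm = (2/5)MR² = (2/5)(0.25)(0.094)² = 0.0008836 kg·m²; centre at d = 0.42 m, so the parallel axis theorem gives I = 0.0008836 + (0.25)(0.42)² = 0.044984 kg·m².
Solid sphere: I_cm = (2/5)MR² = (2/5)(1.9)(0.091)² = 0.0062936 kg·m²; centre at d = 0.61 m, so the parallel axis theorem gives I = 0.0062936 + (1.9)(0.61)² = 0.71328 kg·m².
Total I = 0.88872 + 0.044984 + 0.71328 = 1.647 kg·m².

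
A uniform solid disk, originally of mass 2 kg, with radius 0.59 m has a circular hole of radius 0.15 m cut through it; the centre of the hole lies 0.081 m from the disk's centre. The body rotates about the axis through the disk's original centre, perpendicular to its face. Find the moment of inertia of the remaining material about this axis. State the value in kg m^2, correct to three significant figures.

Unpierced body about its centre: I₀ = (1/2)MR² = (1/2)(2)(0.59)² = 0.3481 kg m^2.
The removed disk has mass m = M·(r/R)² = (2)(0.15/0.59)² = 0.12927 kg (same uniform areal density).
Its moment of inertia about the rotation axis (parallel-axis theorem): I_hole = (1/2)mr² + md² = (1/2)(0.12927)(0.15)² + (0.12927)(0.081)² = 0.0023025 kg m^2.
Treating the hole as negative mass, I = I₀ − I_hole = 0.3481 − 0.0023025 = 0.3458 kg m^2.

0.346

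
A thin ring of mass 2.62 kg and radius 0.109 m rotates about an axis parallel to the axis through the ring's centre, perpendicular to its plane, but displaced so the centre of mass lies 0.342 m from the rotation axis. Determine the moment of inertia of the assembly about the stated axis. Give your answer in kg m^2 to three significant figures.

I_cm = MR² = (2.62)(0.109)² = 0.031128 kg m^2; centre at d = 0.342 m, so the parallel axis theorem gives I = 0.031128 + (2.62)(0.342)² = 0.33757 kg m^2.

0.338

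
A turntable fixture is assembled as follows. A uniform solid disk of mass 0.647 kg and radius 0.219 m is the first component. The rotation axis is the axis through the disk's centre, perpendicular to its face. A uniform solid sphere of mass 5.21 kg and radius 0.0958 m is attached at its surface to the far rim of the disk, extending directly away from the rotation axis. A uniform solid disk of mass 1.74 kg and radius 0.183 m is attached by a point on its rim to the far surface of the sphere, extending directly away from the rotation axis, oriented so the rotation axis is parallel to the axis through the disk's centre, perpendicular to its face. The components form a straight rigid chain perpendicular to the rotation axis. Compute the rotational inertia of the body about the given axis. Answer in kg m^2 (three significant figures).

Solid disk: I_cm = (1/2)MR² = (1/2)(0.647)(0.219)² = 0.015515 kg m^2; axis through the centre, so I = 0.015515 kg m^2.
Solid sphere: I_cm = (2/5)MR² = (2/5)(5.21)(0.0958)² = 0.019126 kg m^2; centre at d = 0.219 + 0.0958 = 0.3148 m, so I = I_cm + Md² gives I = 0.019126 + (5.21)(0.3148)² = 0.53543 kg m^2.
Solid disk: I_cm = (1/2)MR² = (1/2)(1.74)(0.183)² = 0.029135 kg m^2; centre at d = 0.219 + 0.0958 + 0.0958 + 0.183 = 0.5936 m, so I = I_cm + Md² gives I = 0.029135 + (1.74)(0.5936)² = 0.64224 kg m^2.
Total I = 0.015515 + 0.53543 + 0.64224 = 1.1932 kg m^2.

1.19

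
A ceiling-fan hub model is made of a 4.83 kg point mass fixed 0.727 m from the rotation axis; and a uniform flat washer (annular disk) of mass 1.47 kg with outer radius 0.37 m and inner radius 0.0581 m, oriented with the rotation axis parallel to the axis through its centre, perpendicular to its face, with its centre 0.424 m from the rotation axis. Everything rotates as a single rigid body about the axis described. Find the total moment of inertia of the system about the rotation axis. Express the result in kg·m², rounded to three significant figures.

Point mass: I_cm = 0; centre at d = 0.727 m, so the parallel axis theorem gives I = 0 + (4.83)(0.727)² = 2.5528 kg·m².
Annular disk: I_cm = (1/2)M(R²+r²) = (1/2)(1.47)[(0.37)² + (0.0581)²] = 0.1031 kg·m²; centre at d = 0.424 m, so the parallel axis theorem gives I = 0.1031 + (1.47)(0.424)² = 0.36737 kg·m².
Total I = 2.5528 + 0.36737 = 2.9202 kg·m².

2.92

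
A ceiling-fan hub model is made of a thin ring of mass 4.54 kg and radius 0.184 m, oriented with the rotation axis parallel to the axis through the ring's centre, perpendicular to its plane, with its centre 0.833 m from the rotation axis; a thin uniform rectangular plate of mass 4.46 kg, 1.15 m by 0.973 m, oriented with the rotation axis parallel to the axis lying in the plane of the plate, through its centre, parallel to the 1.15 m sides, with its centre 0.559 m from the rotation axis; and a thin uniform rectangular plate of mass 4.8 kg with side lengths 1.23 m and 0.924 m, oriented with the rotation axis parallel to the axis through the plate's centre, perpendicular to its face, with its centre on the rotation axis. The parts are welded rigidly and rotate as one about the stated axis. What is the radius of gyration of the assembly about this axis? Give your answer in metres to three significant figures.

0.659

Thin ring: I_cm = MR² = (4.54)(0.184)² = 0.15371 kg m^2; centre at d = 0.833 m, so I = I_cm + Md² gives I = 0.15371 + (4.54)(0.833)² = 3.304 kg m^2.
Rectangular plate: I_cm = (1/12)Mb² = (1/12)(4.46)(0.973)² = 0.35187 kg m^2; centre at d = 0.559 m, so I = I_cm + Md² gives I = 0.35187 + (4.46)(0.559)² = 1.7455 kg m^2.
Rectangular plate: I_cm = (1/12)M(a²+b²) = (1/12)(4.8)[(1.23)² + (0.924)²] = 0.94667 kg m^2; axis through the centre, so I = 0.94667 kg m^2.
Total I = 5.9962 kg m^2; total mass M = 13.8 kg.
k = √(I/M) = √(5.9962/13.8) = 0.65917 m.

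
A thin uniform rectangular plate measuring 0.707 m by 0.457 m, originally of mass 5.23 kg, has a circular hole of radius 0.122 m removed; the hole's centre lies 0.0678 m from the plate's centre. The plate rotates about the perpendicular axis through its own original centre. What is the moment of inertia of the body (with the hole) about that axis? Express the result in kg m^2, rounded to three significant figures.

0.300

Unpierced body about its centre: I₀ = (1/12)M(a²+b²) = (1/12)(5.23)[(0.707)² + (0.457)²] = 0.30887 kg m^2.
The removed disk has mass m = M·πr²/(ab) = (5.23)·π(0.122)²/(0.707·0.457) = 0.75689 kg (same uniform areal density).
Its moment of inertia about the rotation axis (parallel-axis theorem): I_hole = (1/2)mr² + md² = (1/2)(0.75689)(0.122)² + (0.75689)(0.0678)² = 0.0091121 kg m^2.
Treating the hole as negative mass, I = I₀ − I_hole = 0.30887 − 0.0091121 = 0.29976 kg m^2.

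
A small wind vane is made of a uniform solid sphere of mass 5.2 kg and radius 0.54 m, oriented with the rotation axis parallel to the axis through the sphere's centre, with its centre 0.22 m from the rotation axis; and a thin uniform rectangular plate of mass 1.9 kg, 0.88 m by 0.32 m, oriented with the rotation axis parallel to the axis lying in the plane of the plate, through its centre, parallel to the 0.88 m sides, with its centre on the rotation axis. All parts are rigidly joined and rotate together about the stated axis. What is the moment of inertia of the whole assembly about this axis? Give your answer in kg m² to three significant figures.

Solid sphere: I_cm = (2/5)MR² = (2/5)(5.2)(0.54)² = 0.60653 kg m²; centre at d = 0.22 m, so the parallel axis theorem gives I = 0.60653 + (5.2)(0.22)² = 0.85821 kg m².
Rectangular plate: I_cm = (1/12)Mb² = (1/12)(1.9)(0.32)² = 0.016213 kg m²; axis through the centre, so I = 0.016213 kg m².
Total I = 0.85821 + 0.016213 = 0.87442 kg m².

0.874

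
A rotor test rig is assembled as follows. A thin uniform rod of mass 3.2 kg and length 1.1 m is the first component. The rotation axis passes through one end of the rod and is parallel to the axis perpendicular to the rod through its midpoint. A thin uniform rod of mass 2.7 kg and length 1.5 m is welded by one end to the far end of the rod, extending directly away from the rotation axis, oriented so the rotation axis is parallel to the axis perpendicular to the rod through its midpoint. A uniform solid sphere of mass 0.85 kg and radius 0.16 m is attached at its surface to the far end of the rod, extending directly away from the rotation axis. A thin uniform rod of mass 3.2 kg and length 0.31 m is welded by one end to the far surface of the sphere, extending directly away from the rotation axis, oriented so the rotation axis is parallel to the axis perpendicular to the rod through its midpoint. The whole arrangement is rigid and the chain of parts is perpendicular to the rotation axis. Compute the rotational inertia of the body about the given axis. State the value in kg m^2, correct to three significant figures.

47.8

Thin rod: I_cm = (1/12)ML² = (1/12)(3.2)(1.1)² = 0.32267 kg m^2; centre at d = 0.55 m, so I = I_cm + Md² gives I = 0.32267 + (3.2)(0.55)² = 1.2907 kg m^2.
Thin rod: I_cm = (1/12)ML² = (1/12)(2.7)(1.5)² = 0.50625 kg m^2; centre at d = 0.55 + 0.55 + 0.75 = 1.85 m, so I = I_cm + Md² gives I = 0.50625 + (2.7)(1.85)² = 9.747 kg m^2.
Solid sphere: I_cm = (2/5)MR² = (2/5)(0.85)(0.16)² = 0.008704 kg m^2; centre at d = 0.55 + 0.55 + 0.75 + 0.75 + 0.16 = 2.76 m, so I = I_cm + Md² gives I = 0.008704 + (0.85)(2.76)² = 6.4837 kg m^2.
Thin rod: I_cm = (1/12)ML² = (1/12)(3.2)(0.31)² = 0.025627 kg m^2; centre at d = 0.55 + 0.55 + 0.75 + 0.75 + 0.16 + 0.16 + 0.155 = 3.075 m, so I = I_cm + Md² gives I = 0.025627 + (3.2)(3.075)² = 30.284 kg m^2.
Total I = 1.2907 + 9.747 + 6.4837 + 30.284 = 47.805 kg m^2.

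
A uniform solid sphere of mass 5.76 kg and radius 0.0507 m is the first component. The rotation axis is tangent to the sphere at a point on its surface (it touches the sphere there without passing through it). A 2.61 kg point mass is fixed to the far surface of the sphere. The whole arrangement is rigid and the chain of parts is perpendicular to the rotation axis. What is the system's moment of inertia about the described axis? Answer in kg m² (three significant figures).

0.0476

Solid sphere: I_cm = (2/5)MR² = (2/5)(5.76)(0.0507)² = 0.0059224 kg m²; centre at d = 0.0507 m, so the parallel axis theorem gives I = 0.0059224 + (5.76)(0.0507)² = 0.020728 kg m².
Point mass: I_cm = 0; centre at d = 0.0507 + 0.0507 = 0.1014 m, so the parallel axis theorem gives I = 0 + (2.61)(0.1014)² = 0.026836 kg m².
Total I = 0.020728 + 0.026836 = 0.047564 kg m².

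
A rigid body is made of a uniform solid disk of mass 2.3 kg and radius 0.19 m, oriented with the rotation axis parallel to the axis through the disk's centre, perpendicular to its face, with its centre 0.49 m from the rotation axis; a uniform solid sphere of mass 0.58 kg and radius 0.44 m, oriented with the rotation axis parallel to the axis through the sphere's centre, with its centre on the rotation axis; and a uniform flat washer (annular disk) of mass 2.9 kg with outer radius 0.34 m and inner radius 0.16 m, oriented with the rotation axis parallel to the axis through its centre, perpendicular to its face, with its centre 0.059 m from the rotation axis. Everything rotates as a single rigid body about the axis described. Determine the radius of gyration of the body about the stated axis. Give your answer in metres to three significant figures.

Solid disk: I_cm = (1/2)MR² = (1/2)(2.3)(0.19)² = 0.041515 kg·m²; centre at d = 0.49 m, so I = I_cm + Md² gives I = 0.041515 + (2.3)(0.49)² = 0.59374 kg·m².
Solid sphere: I_cm = (2/5)MR² = (2/5)(0.58)(0.44)² = 0.044915 kg·m²; axis through the centre, so I = 0.044915 kg·m².
Annular disk: I_cm = (1/2)M(R²+r²) = (1/2)(2.9)[(0.34)² + (0.16)²] = 0.20474 kg·m²; centre at d = 0.059 m, so I = I_cm + Md² gives I = 0.20474 + (2.9)(0.059)² = 0.21483 kg·m².
Total I = 0.8535 kg·m²; total mass M = 5.78 kg.
k = √(I/M) = √(0.8535/5.78) = 0.38427 m.

0.384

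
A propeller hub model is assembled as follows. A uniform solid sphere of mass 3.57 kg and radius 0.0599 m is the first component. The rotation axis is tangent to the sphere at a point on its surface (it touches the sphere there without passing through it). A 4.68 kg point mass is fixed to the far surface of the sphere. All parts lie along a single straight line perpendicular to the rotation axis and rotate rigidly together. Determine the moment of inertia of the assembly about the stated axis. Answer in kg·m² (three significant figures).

0.0851

Solid sphere: I_cm = (2/5)MR² = (2/5)(3.57)(0.0599)² = 0.0051237 kg·m²; centre at d = 0.0599 m, so I = I_cm + Md² gives I = 0.0051237 + (3.57)(0.0599)² = 0.017933 kg·m².
Point mass: I_cm = 0; centre at d = 0.0599 + 0.0599 = 0.1198 m, so I = I_cm + Md² gives I = 0 + (4.68)(0.1198)² = 0.067168 kg·m².
Total I = 0.017933 + 0.067168 = 0.0851 kg·m².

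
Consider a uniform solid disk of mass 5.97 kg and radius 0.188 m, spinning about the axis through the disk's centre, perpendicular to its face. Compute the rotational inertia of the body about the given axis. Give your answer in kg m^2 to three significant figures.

0.106

I_cm = (1/2)MR² = (1/2)(5.97)(0.188)² = 0.1055 kg m^2; axis through the centre, so I = 0.1055 kg m^2.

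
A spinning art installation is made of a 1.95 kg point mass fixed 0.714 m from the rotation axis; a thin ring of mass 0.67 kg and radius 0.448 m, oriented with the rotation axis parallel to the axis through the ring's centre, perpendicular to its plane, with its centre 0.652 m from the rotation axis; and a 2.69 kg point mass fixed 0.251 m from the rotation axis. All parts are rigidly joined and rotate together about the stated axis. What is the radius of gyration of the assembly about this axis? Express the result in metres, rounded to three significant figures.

Point mass: I_cm = 0; centre at d = 0.714 m, so the parallel axis theorem gives I = 0 + (1.95)(0.714)² = 0.9941 kg m².
Thin ring: I_cm = MR² = (0.67)(0.448)² = 0.13447 kg m²; centre at d = 0.652 m, so the parallel axis theorem gives I = 0.13447 + (0.67)(0.652)² = 0.41929 kg m².
Point mass: I_cm = 0; centre at d = 0.251 m, so the parallel axis theorem gives I = 0 + (2.69)(0.251)² = 0.16947 kg m².
Total I = 1.5829 kg m²; total mass M = 5.31 kg.
k = √(I/M) = √(1.5829/5.31) = 0.54598 m.

0.546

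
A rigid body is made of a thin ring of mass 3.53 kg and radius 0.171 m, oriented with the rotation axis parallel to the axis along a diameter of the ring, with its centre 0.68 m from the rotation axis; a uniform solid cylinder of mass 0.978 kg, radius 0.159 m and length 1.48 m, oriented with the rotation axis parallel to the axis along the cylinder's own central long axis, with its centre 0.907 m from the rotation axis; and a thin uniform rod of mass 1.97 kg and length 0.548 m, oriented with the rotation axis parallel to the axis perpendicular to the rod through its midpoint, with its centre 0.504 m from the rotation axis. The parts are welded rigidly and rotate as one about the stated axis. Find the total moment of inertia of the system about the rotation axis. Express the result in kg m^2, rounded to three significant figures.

3.05

Thin ring: I_cm = (1/2)MR² = (1/2)(3.53)(0.171)² = 0.05161 kg m^2; centre at d = 0.68 m, so the parallel axis theorem gives I = 0.05161 + (3.53)(0.68)² = 1.6839 kg m^2.
Solid cylinder: I_cm = (1/2)MR² = (1/2)(0.978)(0.159)² = 0.012362 kg m^2; centre at d = 0.907 m, so the parallel axis theorem gives I = 0.012362 + (0.978)(0.907)² = 0.81691 kg m^2.
Thin rod: I_cm = (1/12)ML² = (1/12)(1.97)(0.548)² = 0.0493 kg m^2; centre at d = 0.504 m, so the parallel axis theorem gives I = 0.0493 + (1.97)(0.504)² = 0.54971 kg m^2.
Total I = 1.6839 + 0.81691 + 0.54971 = 3.0505 kg m^2.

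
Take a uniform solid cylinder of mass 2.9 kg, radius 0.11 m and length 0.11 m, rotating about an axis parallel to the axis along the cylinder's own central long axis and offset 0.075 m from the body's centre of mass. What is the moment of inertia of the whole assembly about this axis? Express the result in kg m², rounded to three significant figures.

0.0339

I_cm = (1/2)MR² = (1/2)(2.9)(0.11)² = 0.017545 kg m²; centre at d = 0.075 m, so I = I_cm + Md² gives I = 0.017545 + (2.9)(0.075)² = 0.033857 kg m².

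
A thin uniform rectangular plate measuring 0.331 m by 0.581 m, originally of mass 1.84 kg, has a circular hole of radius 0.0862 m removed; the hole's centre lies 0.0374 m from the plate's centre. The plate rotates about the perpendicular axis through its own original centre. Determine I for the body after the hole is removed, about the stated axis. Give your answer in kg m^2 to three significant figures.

Unpierced body about its centre: I₀ = (1/12)M(a²+b²) = (1/12)(1.84)[(0.331)² + (0.581)²] = 0.068559 kg m^2.
The removed disk has mass m = M·πr²/(ab) = (1.84)·π(0.0862)²/(0.331·0.581) = 0.22335 kg (same uniform areal density).
Its moment of inertia about the rotation axis (parallel-axis theorem): I_hole = (1/2)mr² + md² = (1/2)(0.22335)(0.0862)² + (0.22335)(0.0374)² = 0.0011422 kg m^2.
Treating the hole as negative mass, I = I₀ − I_hole = 0.068559 − 0.0011422 = 0.067417 kg m^2.

0.0674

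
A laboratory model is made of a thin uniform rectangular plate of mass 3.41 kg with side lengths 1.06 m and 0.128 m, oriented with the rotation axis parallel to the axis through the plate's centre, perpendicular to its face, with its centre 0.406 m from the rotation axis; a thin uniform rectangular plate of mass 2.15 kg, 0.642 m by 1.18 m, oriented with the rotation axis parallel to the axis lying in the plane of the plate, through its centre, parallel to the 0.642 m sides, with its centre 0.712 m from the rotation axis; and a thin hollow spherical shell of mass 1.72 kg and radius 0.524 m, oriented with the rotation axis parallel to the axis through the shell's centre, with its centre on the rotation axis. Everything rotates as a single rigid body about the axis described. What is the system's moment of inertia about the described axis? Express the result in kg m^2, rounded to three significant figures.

2.54

Rectangular plate: I_cm = (1/12)M(a²+b²) = (1/12)(3.41)[(1.06)² + (0.128)²] = 0.32395 kg m^2; centre at d = 0.406 m, so I = I_cm + Md² gives I = 0.32395 + (3.41)(0.406)² = 0.88604 kg m^2.
Rectangular plate: I_cm = (1/12)Mb² = (1/12)(2.15)(1.18)² = 0.24947 kg m^2; centre at d = 0.712 m, so I = I_cm + Md² gives I = 0.24947 + (2.15)(0.712)² = 1.3394 kg m^2.
Spherical shell: I_cm = (2/3)MR² = (2/3)(1.72)(0.524)² = 0.31485 kg m^2; axis through the centre, so I = 0.31485 kg m^2.
Total I = 0.88604 + 1.3394 + 0.31485 = 2.5403 kg m^2.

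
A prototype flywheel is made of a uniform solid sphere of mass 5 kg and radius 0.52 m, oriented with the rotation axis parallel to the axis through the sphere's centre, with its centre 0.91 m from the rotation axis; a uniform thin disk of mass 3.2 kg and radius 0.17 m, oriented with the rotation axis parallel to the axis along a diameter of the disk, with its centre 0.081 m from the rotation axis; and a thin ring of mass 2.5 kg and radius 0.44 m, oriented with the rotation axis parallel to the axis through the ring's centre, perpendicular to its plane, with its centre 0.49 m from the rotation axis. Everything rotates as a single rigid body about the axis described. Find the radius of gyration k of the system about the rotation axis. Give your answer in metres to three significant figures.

Solid sphere: I_cm = (2/5)MR² = (2/5)(5)(0.52)² = 0.5408 kg·m²; centre at d = 0.91 m, so the parallel axis theorem gives I = 0.5408 + (5)(0.91)² = 4.6813 kg·m².
Thin disk: I_cm = (1/4)MR² = (1/4)(3.2)(0.17)² = 0.02312 kg·m²; centre at d = 0.081 m, so the parallel axis theorem gives I = 0.02312 + (3.2)(0.081)² = 0.044115 kg·m².
Thin ring: I_cm = MR² = (2.5)(0.44)² = 0.484 kg·m²; centre at d = 0.49 m, so the parallel axis theorem gives I = 0.484 + (2.5)(0.49)² = 1.0842 kg·m².
Total I = 5.8097 kg·m²; total mass M = 10.7 kg.
k = √(I/M) = √(5.8097/10.7) = 0.73686 m.

0.737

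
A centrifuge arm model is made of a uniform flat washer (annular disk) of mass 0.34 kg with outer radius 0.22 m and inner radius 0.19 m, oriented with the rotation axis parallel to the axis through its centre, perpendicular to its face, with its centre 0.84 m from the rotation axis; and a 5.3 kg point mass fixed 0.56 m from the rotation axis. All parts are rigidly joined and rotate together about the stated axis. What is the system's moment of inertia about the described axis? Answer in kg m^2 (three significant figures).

Annular disk: I_cm = (1/2)M(R²+r²) = (1/2)(0.34)[(0.22)² + (0.19)²] = 0.014365 kg m^2; centre at d = 0.84 m, so the parallel axis theorem gives I = 0.014365 + (0.34)(0.84)² = 0.25427 kg m^2.
Point mass: I_cm = 0; centre at d = 0.56 m, so the parallel axis theorem gives I = 0 + (5.3)(0.56)² = 1.6621 kg m^2.
Total I = 0.25427 + 1.6621 = 1.9163 kg m^2.

1.92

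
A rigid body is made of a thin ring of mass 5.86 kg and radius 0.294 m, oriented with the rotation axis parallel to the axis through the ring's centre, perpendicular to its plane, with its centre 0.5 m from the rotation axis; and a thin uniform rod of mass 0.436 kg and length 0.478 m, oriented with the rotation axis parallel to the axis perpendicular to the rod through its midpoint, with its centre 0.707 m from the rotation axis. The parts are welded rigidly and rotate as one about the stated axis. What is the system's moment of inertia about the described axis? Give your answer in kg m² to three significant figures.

2.20

Thin ring: I_cm = MR² = (5.86)(0.294)² = 0.50651 kg m²; centre at d = 0.5 m, so the parallel axis theorem gives I = 0.50651 + (5.86)(0.5)² = 1.9715 kg m².
Thin rod: I_cm = (1/12)ML² = (1/12)(0.436)(0.478)² = 0.0083016 kg m²; centre at d = 0.707 m, so the parallel axis theorem gives I = 0.0083016 + (0.436)(0.707)² = 0.22624 kg m².
Total I = 1.9715 + 0.22624 = 2.1978 kg m².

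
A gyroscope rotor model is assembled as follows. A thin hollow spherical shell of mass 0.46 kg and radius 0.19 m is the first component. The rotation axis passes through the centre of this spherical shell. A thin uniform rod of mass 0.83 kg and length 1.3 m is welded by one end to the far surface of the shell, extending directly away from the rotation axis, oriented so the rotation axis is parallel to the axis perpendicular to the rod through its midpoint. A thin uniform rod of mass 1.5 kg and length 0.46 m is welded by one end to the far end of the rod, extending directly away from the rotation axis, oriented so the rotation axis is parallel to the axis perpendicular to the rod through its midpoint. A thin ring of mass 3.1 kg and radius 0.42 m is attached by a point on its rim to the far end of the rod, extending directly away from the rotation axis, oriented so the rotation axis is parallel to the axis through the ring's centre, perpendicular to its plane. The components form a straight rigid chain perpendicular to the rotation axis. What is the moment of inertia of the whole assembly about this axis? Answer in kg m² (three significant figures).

23.1

Spherical shell: I_cm = (2/3)MR² = (2/3)(0.46)(0.19)² = 0.011071 kg m²; axis through the centre, so I = 0.011071 kg m².
Thin rod: I_cm = (1/12)ML² = (1/12)(0.83)(1.3)² = 0.11689 kg m²; centre at d = 0.19 + 0.65 = 0.84 m, so the parallel axis theorem gives I = 0.11689 + (0.83)(0.84)² = 0.70254 kg m².
Thin rod: I_cm = (1/12)ML² = (1/12)(1.5)(0.46)² = 0.02645 kg m²; centre at d = 0.19 + 0.65 + 0.65 + 0.23 = 1.72 m, so the parallel axis theorem gives I = 0.02645 + (1.5)(1.72)² = 4.464 kg m².
Thin ring: I_cm = MR² = (3.1)(0.42)² = 0.54684 kg m²; centre at d = 0.19 + 0.65 + 0.65 + 0.23 + 0.23 + 0.42 = 2.37 m, so the parallel axis theorem gives I = 0.54684 + (3.1)(2.37)² = 17.959 kg m².
Total I = 0.011071 + 0.70254 + 4.464 + 17.959 = 23.137 kg m².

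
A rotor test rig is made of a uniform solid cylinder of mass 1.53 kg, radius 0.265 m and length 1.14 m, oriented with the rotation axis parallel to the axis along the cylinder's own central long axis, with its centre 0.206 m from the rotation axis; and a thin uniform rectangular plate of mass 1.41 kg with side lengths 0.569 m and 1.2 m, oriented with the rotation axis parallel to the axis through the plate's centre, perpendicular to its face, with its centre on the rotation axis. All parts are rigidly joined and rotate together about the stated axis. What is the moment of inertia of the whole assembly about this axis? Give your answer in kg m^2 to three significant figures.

0.326

Solid cylinder: I_cm = (1/2)MR² = (1/2)(1.53)(0.265)² = 0.053722 kg m^2; centre at d = 0.206 m, so I = I_cm + Md² gives I = 0.053722 + (1.53)(0.206)² = 0.11865 kg m^2.
Rectangular plate: I_cm = (1/12)M(a²+b²) = (1/12)(1.41)[(0.569)² + (1.2)²] = 0.20724 kg m^2; axis through the centre, so I = 0.20724 kg m^2.
Total I = 0.11865 + 0.20724 = 0.32589 kg m^2.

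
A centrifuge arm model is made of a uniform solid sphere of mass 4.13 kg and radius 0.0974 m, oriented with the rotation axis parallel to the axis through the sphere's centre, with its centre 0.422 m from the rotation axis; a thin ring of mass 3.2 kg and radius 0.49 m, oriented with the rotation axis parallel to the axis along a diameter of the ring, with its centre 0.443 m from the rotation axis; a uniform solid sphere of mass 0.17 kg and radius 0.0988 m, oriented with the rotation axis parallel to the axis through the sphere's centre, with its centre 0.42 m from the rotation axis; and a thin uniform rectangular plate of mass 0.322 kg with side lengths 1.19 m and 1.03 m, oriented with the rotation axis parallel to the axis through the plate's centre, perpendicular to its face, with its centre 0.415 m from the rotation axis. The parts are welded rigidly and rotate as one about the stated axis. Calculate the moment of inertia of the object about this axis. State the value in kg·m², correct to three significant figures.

Solid sphere: I_cm = (2/5)MR² = (2/5)(4.13)(0.0974)² = 0.015672 kg·m²; centre at d = 0.422 m, so I = I_cm + Md² gives I = 0.015672 + (4.13)(0.422)² = 0.75116 kg·m².
Thin ring: I_cm = (1/2)MR² = (1/2)(3.2)(0.49)² = 0.38416 kg·m²; centre at d = 0.443 m, so I = I_cm + Md² gives I = 0.38416 + (3.2)(0.443)² = 1.0122 kg·m².
Solid sphere: I_cm = (2/5)MR² = (2/5)(0.17)(0.0988)² = 0.00066378 kg·m²; centre at d = 0.42 m, so I = I_cm + Md² gives I = 0.00066378 + (0.17)(0.42)² = 0.030652 kg·m².
Rectangular plate: I_cm = (1/12)M(a²+b²) = (1/12)(0.322)[(1.19)² + (1.03)²] = 0.066466 kg·m²; centre at d = 0.415 m, so I = I_cm + Md² gives I = 0.066466 + (0.322)(0.415)² = 0.12192 kg·m².
Total I = 0.75116 + 1.0122 + 0.030652 + 0.12192 = 1.9159 kg·m².

1.92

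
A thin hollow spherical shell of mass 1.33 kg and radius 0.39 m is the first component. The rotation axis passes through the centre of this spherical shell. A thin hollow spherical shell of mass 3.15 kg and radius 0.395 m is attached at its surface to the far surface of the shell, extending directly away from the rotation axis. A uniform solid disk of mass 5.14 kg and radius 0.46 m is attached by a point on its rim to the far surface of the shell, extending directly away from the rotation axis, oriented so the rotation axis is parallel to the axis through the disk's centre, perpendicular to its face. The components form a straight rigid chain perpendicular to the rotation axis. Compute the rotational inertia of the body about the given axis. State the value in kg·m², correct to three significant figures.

16.8

Spherical shell: I_cm = (2/3)MR² = (2/3)(1.33)(0.39)² = 0.13486 kg·m²; axis through the centre, so I = 0.13486 kg·m².
Spherical shell: I_cm = (2/3)MR² = (2/3)(3.15)(0.395)² = 0.32765 kg·m²; centre at d = 0.39 + 0.395 = 0.785 m, so the parallel axis theorem gives I = 0.32765 + (3.15)(0.785)² = 2.2688 kg·m².
Solid disk: I_cm = (1/2)MR² = (1/2)(5.14)(0.46)² = 0.54381 kg·m²; centre at d = 0.39 + 0.395 + 0.395 + 0.46 = 1.64 m, so the parallel axis theorem gives I = 0.54381 + (5.14)(1.64)² = 14.368 kg·m².
Total I = 0.13486 + 2.2688 + 14.368 = 16.772 kg·m².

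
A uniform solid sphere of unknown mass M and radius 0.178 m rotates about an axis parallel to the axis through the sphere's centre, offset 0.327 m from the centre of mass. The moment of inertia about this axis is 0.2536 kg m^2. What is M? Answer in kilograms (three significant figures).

2.12

I = I_cm + Md² = (2/5)MR² + Md² = M·[0.4·(0.178)² + (0.327)²] = M·0.1196.
So M = 0.2536 / 0.1196 = 2.1204 kg.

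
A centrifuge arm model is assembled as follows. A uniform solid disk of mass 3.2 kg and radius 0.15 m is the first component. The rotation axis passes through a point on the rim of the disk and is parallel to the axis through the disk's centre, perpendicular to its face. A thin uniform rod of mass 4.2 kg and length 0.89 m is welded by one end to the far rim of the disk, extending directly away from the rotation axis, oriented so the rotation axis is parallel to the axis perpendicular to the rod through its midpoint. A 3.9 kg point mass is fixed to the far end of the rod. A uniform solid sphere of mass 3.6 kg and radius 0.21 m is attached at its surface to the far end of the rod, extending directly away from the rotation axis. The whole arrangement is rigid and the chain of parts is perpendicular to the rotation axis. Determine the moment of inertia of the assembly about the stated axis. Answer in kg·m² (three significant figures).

Solid disk: I_cm = (1/2)MR² = (1/2)(3.2)(0.15)² = 0.036 kg·m²; centre at d = 0.15 m, so I = I_cm + Md² gives I = 0.036 + (3.2)(0.15)² = 0.108 kg·m².
Thin rod: I_cm = (1/12)ML² = (1/12)(4.2)(0.89)² = 0.27724 kg·m²; centre at d = 0.15 + 0.15 + 0.445 = 0.745 m, so I = I_cm + Md² gives I = 0.27724 + (4.2)(0.745)² = 2.6083 kg·m².
Point mass: I_cm = 0; centre at d = 0.15 + 0.15 + 0.445 + 0.445 = 1.19 m, so I = I_cm + Md² gives I = 0 + (3.9)(1.19)² = 5.5228 kg·m².
Solid sphere: I_cm = (2/5)MR² = (2/5)(3.6)(0.21)² = 0.063504 kg·m²; centre at d = 0.15 + 0.15 + 0.445 + 0.445 + 0.21 = 1.4 m, so I = I_cm + Md² gives I = 0.063504 + (3.6)(1.4)² = 7.1195 kg·m².
Total I = 0.108 + 2.6083 + 5.5228 + 7.1195 = 15.359 kg·m².

15.4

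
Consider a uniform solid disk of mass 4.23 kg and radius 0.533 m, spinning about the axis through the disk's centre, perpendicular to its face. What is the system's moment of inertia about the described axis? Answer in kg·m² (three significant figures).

I_cm = (1/2)MR² = (1/2)(4.23)(0.533)² = 0.60085 kg·m²; axis through the centre, so I = 0.60085 kg·m².

0.601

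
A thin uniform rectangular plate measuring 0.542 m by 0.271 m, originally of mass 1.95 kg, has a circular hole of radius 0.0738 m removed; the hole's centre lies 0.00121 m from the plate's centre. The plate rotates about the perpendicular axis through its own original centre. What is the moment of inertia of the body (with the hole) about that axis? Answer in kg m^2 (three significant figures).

Unpierced body about its centre: I₀ = (1/12)M(a²+b²) = (1/12)(1.95)[(0.542)² + (0.271)²] = 0.059671 kg m^2.
The removed disk has mass m = M·πr²/(ab) = (1.95)·π(0.0738)²/(0.542·0.271) = 0.22716 kg (same uniform areal density).
Its moment of inertia about the rotation axis (parallel-axis theorem): I_hole = (1/2)mr² + md² = (1/2)(0.22716)(0.0738)² + (0.22716)(0.00121)² = 0.00061893 kg m^2.
Treating the hole as negative mass, I = I₀ − I_hole = 0.059671 − 0.00061893 = 0.059052 kg m^2.

0.0591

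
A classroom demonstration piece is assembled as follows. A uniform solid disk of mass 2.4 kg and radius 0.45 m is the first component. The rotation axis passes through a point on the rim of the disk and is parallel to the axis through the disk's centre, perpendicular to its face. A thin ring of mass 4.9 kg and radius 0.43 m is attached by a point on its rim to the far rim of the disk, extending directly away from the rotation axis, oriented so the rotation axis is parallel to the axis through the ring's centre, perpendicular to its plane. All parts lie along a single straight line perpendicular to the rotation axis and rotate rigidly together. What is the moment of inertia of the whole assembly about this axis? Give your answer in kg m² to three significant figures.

10.3

Solid disk: I_cm = (1/2)MR² = (1/2)(2.4)(0.45)² = 0.243 kg m²; centre at d = 0.45 m, so the parallel axis theorem gives I = 0.243 + (2.4)(0.45)² = 0.729 kg m².
Thin ring: I_cm = MR² = (4.9)(0.43)² = 0.90601 kg m²; centre at d = 0.45 + 0.45 + 0.43 = 1.33 m, so the parallel axis theorem gives I = 0.90601 + (4.9)(1.33)² = 9.5736 kg m².
Total I = 0.729 + 9.5736 = 10.303 kg m².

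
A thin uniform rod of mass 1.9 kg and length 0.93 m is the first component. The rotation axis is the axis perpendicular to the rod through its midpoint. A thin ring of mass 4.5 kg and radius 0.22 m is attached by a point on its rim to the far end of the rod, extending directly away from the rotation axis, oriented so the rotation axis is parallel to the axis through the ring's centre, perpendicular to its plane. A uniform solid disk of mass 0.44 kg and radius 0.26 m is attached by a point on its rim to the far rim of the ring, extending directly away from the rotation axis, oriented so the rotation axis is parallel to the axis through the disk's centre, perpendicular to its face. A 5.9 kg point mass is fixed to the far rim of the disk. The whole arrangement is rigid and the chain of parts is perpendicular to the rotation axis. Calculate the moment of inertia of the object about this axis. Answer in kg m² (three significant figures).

15.1

Thin rod: I_cm = (1/12)ML² = (1/12)(1.9)(0.93)² = 0.13694 kg m²; axis through the centre, so I = 0.13694 kg m².
Thin ring: I_cm = MR² = (4.5)(0.22)² = 0.2178 kg m²; centre at d = 0.465 + 0.22 = 0.685 m, so I = I_cm + Md² gives I = 0.2178 + (4.5)(0.685)² = 2.3293 kg m².
Solid disk: I_cm = (1/2)MR² = (1/2)(0.44)(0.26)² = 0.014872 kg m²; centre at d = 0.465 + 0.22 + 0.22 + 0.26 = 1.165 m, so I = I_cm + Md² gives I = 0.014872 + (0.44)(1.165)² = 0.61205 kg m².
Point mass: I_cm = 0; centre at d = 0.465 + 0.22 + 0.22 + 0.26 + 0.26 = 1.425 m, so I = I_cm + Md² gives I = 0 + (5.9)(1.425)² = 11.981 kg m².
Total I = 0.13694 + 2.3293 + 0.61205 + 11.981 = 15.059 kg m².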